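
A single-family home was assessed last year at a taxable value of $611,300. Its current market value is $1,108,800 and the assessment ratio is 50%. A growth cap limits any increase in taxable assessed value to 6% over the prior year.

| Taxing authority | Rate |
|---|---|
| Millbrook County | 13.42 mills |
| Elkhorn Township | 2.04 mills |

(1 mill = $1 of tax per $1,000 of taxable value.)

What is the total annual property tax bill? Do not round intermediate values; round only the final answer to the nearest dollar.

$8,571

Uncapped assessed value = $1,108,800 × 0.5 = $554,400
Cap limit = $611,300 × 1.06 = $647,978
Taxable assessed value = min($554,400, $647,978) = $554,400 (cap does not bind)
Millbrook County: $554,400 × 0.01342 = $7,440.048
Elkhorn Township: $554,400 × 0.00204 = $1,130.976
Total = $8,571.024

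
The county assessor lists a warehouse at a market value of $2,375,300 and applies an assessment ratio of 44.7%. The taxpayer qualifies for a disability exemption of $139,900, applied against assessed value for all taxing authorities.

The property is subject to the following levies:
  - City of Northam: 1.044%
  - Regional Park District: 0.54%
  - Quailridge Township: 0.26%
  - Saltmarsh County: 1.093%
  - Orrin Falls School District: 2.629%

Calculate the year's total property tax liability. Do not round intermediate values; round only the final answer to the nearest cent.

Assessed value = $2,375,300 × 0.447 = $1,061,759.1
Taxable value = $1,061,759.1 − $139,900 = $921,859.1
City of Northam: $921,859.1 × 0.01044 = $9,624.209004
Regional Park District: $921,859.1 × 0.0054 = $4,978.03914
Quailridge Township: $921,859.1 × 0.0026 = $2,396.83366
Saltmarsh County: $921,859.1 × 0.01093 = $10,075.919963
Orrin Falls School District: $921,859.1 × 0.02629 = $24,235.675739
Total = $9,624.209004 + $4,978.03914 + $2,396.83366 + $10,075.919963 + $24,235.675739 = $51,310.677506

$51,310.68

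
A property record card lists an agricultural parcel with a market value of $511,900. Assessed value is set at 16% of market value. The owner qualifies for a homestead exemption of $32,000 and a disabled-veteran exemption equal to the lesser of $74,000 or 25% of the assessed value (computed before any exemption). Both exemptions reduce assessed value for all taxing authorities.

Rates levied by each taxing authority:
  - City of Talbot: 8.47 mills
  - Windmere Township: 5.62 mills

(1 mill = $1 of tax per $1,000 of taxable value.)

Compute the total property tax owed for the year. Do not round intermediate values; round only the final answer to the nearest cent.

Assessed value = $511,900 × 0.16 = $81,904
Disabled-veteran exemption = min($74,000, 25% × $81,904) = min($74,000, $20,476) = $20,476 (percentage binds)
Taxable value = $81,904 − $32,000 − $20,476 = $29,428
City of Talbot: $29,428 × 0.00847 = $249.25516
Windmere Township: $29,428 × 0.00562 = $165.38536
Total = $414.64052

$414.64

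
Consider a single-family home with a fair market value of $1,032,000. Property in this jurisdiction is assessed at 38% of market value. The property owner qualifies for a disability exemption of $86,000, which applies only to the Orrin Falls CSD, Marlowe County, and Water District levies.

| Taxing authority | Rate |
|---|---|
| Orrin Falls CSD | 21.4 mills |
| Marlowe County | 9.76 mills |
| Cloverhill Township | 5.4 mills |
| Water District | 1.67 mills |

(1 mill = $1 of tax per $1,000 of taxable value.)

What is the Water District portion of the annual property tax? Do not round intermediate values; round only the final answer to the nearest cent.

$511.29

Assessed value = $1,032,000 × 0.38 = $392,160
Water District taxable value = $392,160 − $86,000 = $306,160
Water District levy = $306,160 × 0.00167 = $511.2872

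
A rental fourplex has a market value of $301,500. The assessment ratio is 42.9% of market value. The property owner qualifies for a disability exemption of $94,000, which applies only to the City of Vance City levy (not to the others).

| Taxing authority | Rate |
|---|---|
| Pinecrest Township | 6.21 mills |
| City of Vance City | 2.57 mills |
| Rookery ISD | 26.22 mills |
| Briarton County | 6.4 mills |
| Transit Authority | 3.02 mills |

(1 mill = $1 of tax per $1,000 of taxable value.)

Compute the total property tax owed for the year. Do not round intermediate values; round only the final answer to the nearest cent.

Assessed value = $301,500 × 0.429 = $129,343.5
Pinecrest Township: $129,343.5 × 0.00621 = $803.223135
City of Vance City: ($129,343.5 − $94,000) × 0.00257 = $35,343.5 × 0.00257 = $90.832795
Rookery ISD: $129,343.5 × 0.02622 = $3,391.38657
Briarton County: $129,343.5 × 0.0064 = $827.7984
Transit Authority: $129,343.5 × 0.00302 = $390.61737
Total = $5,503.85827

$5,503.86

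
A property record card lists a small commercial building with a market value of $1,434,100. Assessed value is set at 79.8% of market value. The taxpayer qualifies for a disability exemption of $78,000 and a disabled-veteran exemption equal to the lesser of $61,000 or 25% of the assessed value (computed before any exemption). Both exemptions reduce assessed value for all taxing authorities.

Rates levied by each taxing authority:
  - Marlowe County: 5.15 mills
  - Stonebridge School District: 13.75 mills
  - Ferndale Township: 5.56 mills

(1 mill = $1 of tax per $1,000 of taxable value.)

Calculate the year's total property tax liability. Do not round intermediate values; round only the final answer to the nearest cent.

$24,592.37

Assessed value = $1,434,100 × 0.798 = $1,144,411.8
Disabled-veteran exemption = min($61,000, 25% × $1,144,411.8) = min($61,000, $286,102.95) = $61,000 (dollar cap binds)
Taxable value = $1,144,411.8 − $78,000 − $61,000 = $1,005,411.8
Marlowe County: $1,005,411.8 × 0.00515 = $5,177.87077
Stonebridge School District: $1,005,411.8 × 0.01375 = $13,824.41225
Ferndale Township: $1,005,411.8 × 0.00556 = $5,590.089608
Total = $24,592.372628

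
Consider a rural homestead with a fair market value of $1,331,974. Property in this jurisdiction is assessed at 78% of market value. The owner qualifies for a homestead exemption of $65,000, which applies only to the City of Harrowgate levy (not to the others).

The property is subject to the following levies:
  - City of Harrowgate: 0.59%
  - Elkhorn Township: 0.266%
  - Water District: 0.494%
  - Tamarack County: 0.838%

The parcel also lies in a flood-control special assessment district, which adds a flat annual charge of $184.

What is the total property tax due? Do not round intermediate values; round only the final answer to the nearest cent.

$22,532.50

Assessed value = $1,331,974 × 0.78 = $1,038,939.72
City of Harrowgate: ($1,038,939.72 − $65,000) × 0.0059 = $973,939.72 × 0.0059 = $5,746.244348
Elkhorn Township: $1,038,939.72 × 0.00266 = $2,763.5796552
Water District: $1,038,939.72 × 0.00494 = $5,132.3622168
Tamarack County: $1,038,939.72 × 0.00838 = $8,706.3148536
Levies subtotal = $22,348.5010736
Total = $22,348.5010736 + $184 = $22,532.5010736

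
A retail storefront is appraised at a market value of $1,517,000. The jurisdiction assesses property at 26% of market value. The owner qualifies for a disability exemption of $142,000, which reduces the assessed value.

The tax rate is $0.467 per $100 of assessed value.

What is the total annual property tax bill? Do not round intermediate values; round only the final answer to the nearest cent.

Assessed value = $1,517,000 × 0.26 = $394,420
Taxable value = $394,420 − $142,000 = $252,420
Tax = $252,420 × 0.00467 = $1,178.8014

$1,178.80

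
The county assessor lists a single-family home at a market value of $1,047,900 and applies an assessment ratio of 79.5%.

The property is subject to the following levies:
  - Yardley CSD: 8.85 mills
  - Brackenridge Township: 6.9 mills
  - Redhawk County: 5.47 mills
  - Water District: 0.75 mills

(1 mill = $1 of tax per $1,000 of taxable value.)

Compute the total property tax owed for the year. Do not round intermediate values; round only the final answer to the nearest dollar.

$18,303

Assessed value = $1,047,900 × 0.795 = $833,080.5
Yardley CSD: $833,080.5 × 0.00885 = $7,372.762425
Brackenridge Township: $833,080.5 × 0.0069 = $5,748.25545
Redhawk County: $833,080.5 × 0.00547 = $4,556.950335
Water District: $833,080.5 × 0.00075 = $624.810375
Total = $7,372.762425 + $5,748.25545 + $4,556.950335 + $624.810375 = $18,302.778585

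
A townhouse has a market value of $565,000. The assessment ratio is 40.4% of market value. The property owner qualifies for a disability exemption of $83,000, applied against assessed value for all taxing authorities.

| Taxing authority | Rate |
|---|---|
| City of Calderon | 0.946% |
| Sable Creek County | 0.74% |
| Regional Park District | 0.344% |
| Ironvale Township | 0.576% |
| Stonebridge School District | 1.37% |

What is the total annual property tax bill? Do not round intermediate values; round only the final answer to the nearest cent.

$5,775.54

Assessed value = $565,000 × 0.404 = $228,260
Taxable value = $228,260 − $83,000 = $145,260
City of Calderon: $145,260 × 0.00946 = $1,374.1596
Sable Creek County: $145,260 × 0.0074 = $1,074.924
Regional Park District: $145,260 × 0.00344 = $499.6944
Ironvale Township: $145,260 × 0.00576 = $836.6976
Stonebridge School District: $145,260 × 0.0137 = $1,990.062
Total = $1,374.1596 + $1,074.924 + $499.6944 + $836.6976 + $1,990.062 = $5,775.5376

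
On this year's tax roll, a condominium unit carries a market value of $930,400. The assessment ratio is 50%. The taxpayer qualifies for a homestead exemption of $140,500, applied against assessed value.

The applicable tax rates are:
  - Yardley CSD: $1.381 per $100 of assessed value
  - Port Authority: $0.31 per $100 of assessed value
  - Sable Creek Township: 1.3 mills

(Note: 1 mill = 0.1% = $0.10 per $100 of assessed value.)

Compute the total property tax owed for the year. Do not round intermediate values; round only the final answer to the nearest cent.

$5,912.79

Assessed value = $930,400 × 0.5 = $465,200
Taxable value = $465,200 − $140,500 = $324,700
Yardley CSD: $324,700 × 0.01381 = $4,484.107
Port Authority: $324,700 × 0.0031 = $1,006.57
Sable Creek Township: $324,700 × 0.0013 = $422.11
Total = $5,912.787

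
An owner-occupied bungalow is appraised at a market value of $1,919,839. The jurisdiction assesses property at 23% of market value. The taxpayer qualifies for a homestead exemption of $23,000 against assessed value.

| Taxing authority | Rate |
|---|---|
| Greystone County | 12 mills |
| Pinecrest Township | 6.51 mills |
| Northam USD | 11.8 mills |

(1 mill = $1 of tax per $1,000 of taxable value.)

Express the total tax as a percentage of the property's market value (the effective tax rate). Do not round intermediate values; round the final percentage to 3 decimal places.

Assessed value = $1,919,839 × 0.23 = $441,562.97
Taxable value = $441,562.97 − $23,000 = $418,562.97
Greystone County: $418,562.97 × 0.012 = $5,022.75564
Pinecrest Township: $418,562.97 × 0.00651 = $2,724.8449347
Northam USD: $418,562.97 × 0.0118 = $4,939.043046
Total tax = $12,686.6436207
Effective rate = $12,686.6436207 ÷ $1,919,839 = 0.661% of market value

0.661%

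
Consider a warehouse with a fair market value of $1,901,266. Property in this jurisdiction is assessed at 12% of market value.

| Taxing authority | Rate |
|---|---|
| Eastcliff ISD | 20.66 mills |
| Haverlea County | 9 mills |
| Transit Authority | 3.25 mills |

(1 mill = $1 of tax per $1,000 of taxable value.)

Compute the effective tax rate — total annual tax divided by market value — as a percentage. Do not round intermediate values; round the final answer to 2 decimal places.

Assessed value = $1,901,266 × 0.12 = $228,151.92
Eastcliff ISD: $228,151.92 × 0.02066 = $4,713.6186672
Haverlea County: $228,151.92 × 0.009 = $2,053.36728
Transit Authority: $228,151.92 × 0.00325 = $741.49374
Total tax = $7,508.4796872
Effective rate = $7,508.4796872 ÷ $1,901,266 = 0.39% of market value

0.39%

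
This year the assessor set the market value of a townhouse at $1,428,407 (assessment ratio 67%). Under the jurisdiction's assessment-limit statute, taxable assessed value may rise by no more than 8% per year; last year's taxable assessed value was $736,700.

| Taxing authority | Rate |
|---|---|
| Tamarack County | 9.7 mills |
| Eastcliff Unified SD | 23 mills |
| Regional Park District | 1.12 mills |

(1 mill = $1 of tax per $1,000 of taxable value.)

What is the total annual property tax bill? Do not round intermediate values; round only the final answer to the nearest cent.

Uncapped assessed value = $1,428,407 × 0.67 = $957,032.69
Cap limit = $736,700 × 1.08 = $795,636
Taxable assessed value = min($957,032.69, $795,636) = $795,636 (cap binds)
Tamarack County: $795,636 × 0.0097 = $7,717.6692
Eastcliff Unified SD: $795,636 × 0.023 = $18,299.628
Regional Park District: $795,636 × 0.00112 = $891.11232
Total = $26,908.40952

$26,908.41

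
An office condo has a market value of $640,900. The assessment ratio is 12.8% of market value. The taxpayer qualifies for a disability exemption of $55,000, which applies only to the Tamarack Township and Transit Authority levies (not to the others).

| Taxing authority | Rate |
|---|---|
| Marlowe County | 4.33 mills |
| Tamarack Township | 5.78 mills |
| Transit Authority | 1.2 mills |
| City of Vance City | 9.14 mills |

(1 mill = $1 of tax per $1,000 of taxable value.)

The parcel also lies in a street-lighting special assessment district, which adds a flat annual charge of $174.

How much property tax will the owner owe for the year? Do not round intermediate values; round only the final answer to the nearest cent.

$1,467.72

Assessed value = $640,900 × 0.128 = $82,035.2
Marlowe County: $82,035.2 × 0.00433 = $355.212416
Tamarack Township: ($82,035.2 − $55,000) × 0.00578 = $27,035.2 × 0.00578 = $156.263456
Transit Authority: ($82,035.2 − $55,000) × 0.0012 = $27,035.2 × 0.0012 = $32.44224
City of Vance City: $82,035.2 × 0.00914 = $749.801728
Levies subtotal = $1,293.71984
Total = $1,293.71984 + $174 = $1,467.71984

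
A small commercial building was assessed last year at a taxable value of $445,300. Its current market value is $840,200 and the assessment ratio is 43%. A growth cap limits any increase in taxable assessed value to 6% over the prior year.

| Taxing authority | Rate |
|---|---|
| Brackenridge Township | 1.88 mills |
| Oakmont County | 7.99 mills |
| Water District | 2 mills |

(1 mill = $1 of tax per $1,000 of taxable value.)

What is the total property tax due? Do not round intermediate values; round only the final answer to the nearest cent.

Uncapped assessed value = $840,200 × 0.43 = $361,286
Cap limit = $445,300 × 1.06 = $472,018
Taxable assessed value = min($361,286, $472,018) = $361,286 (cap does not bind)
Brackenridge Township: $361,286 × 0.00188 = $679.21768
Oakmont County: $361,286 × 0.00799 = $2,886.67514
Water District: $361,286 × 0.002 = $722.572
Total = $4,288.46482

$4,288.46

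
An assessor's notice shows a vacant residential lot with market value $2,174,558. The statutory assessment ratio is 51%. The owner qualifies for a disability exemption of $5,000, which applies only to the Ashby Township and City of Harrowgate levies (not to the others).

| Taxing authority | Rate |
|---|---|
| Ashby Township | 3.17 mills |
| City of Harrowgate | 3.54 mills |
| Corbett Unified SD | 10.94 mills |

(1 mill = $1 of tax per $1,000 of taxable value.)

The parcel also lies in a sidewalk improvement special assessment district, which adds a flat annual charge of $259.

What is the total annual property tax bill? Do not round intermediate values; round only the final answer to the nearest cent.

$19,799.73

Assessed value = $2,174,558 × 0.51 = $1,109,024.58
Ashby Township: ($1,109,024.58 − $5,000) × 0.00317 = $1,104,024.58 × 0.00317 = $3,499.7579186
City of Harrowgate: ($1,109,024.58 − $5,000) × 0.00354 = $1,104,024.58 × 0.00354 = $3,908.2470132
Corbett Unified SD: $1,109,024.58 × 0.01094 = $12,132.7289052
Levies subtotal = $19,540.733837
Total = $19,540.733837 + $259 = $19,799.733837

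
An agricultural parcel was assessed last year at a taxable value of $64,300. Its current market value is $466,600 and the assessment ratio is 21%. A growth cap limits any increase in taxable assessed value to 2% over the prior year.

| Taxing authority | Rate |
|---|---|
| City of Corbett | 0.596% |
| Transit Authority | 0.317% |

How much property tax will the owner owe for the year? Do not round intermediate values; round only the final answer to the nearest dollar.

Uncapped assessed value = $466,600 × 0.21 = $97,986
Cap limit = $64,300 × 1.02 = $65,586
Taxable assessed value = min($97,986, $65,586) = $65,586 (cap binds)
City of Corbett: $65,586 × 0.00596 = $390.89256
Transit Authority: $65,586 × 0.00317 = $207.90762
Total = $598.80018

$599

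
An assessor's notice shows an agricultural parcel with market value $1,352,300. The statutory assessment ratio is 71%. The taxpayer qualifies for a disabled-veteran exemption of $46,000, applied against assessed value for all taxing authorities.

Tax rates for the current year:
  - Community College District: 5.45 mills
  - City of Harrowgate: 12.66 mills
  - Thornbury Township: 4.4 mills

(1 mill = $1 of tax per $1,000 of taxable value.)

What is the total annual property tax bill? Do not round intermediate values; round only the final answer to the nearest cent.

Assessed value = $1,352,300 × 0.71 = $960,133
Taxable value = $960,133 − $46,000 = $914,133
Community College District: $914,133 × 0.00545 = $4,982.02485
City of Harrowgate: $914,133 × 0.01266 = $11,572.92378
Thornbury Township: $914,133 × 0.0044 = $4,022.1852
Total = $4,982.02485 + $11,572.92378 + $4,022.1852 = $20,577.13383

$20,577.13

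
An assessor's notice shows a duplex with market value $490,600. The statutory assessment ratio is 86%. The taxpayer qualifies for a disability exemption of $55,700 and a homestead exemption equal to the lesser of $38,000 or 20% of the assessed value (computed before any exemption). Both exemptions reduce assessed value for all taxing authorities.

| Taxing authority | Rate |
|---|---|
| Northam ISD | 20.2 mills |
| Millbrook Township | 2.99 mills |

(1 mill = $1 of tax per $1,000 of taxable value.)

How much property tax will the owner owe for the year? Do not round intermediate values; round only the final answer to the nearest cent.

Assessed value = $490,600 × 0.86 = $421,916
Homestead exemption = min($38,000, 20% × $421,916) = min($38,000, $84,383.2) = $38,000 (dollar cap binds)
Taxable value = $421,916 − $55,700 − $38,000 = $328,216
Northam ISD: $328,216 × 0.0202 = $6,629.9632
Millbrook Township: $328,216 × 0.00299 = $981.36584
Total = $7,611.32904

$7,611.33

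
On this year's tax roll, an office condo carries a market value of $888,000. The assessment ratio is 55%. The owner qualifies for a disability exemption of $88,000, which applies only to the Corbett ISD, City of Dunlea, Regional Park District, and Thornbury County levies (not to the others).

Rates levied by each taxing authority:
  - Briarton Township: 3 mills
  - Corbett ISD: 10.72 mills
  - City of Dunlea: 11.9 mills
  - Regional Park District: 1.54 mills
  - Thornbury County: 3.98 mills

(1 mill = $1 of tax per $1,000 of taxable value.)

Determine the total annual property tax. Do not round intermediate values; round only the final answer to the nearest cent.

Assessed value = $888,000 × 0.55 = $488,400
Briarton Township: $488,400 × 0.003 = $1,465.2
Corbett ISD: ($488,400 − $88,000) × 0.01072 = $400,400 × 0.01072 = $4,292.288
City of Dunlea: ($488,400 − $88,000) × 0.0119 = $400,400 × 0.0119 = $4,764.76
Regional Park District: ($488,400 − $88,000) × 0.00154 = $400,400 × 0.00154 = $616.616
Thornbury County: ($488,400 − $88,000) × 0.00398 = $400,400 × 0.00398 = $1,593.592
Total = $12,732.456

$12,732.46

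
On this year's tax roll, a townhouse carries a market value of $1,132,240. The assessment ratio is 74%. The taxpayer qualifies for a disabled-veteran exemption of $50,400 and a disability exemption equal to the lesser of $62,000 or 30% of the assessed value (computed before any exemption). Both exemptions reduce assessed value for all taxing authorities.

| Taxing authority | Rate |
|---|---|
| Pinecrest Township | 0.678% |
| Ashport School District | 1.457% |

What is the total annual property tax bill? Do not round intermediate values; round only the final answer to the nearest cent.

Assessed value = $1,132,240 × 0.74 = $837,857.6
Disability exemption = min($62,000, 30% × $837,857.6) = min($62,000, $251,357.28) = $62,000 (dollar cap binds)
Taxable value = $837,857.6 − $50,400 − $62,000 = $725,457.6
Pinecrest Township: $725,457.6 × 0.00678 = $4,918.602528
Ashport School District: $725,457.6 × 0.01457 = $10,569.917232
Total = $15,488.51976

$15,488.52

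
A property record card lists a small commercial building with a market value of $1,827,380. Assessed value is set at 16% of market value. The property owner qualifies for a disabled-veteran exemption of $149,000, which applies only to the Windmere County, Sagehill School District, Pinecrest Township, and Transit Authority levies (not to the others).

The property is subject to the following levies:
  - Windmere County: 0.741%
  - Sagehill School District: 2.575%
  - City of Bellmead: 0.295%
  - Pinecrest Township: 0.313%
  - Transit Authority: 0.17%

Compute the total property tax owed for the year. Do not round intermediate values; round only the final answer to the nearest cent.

$6,309.56

Assessed value = $1,827,380 × 0.16 = $292,380.8
Windmere County: ($292,380.8 − $149,000) × 0.00741 = $143,380.8 × 0.00741 = $1,062.451728
Sagehill School District: ($292,380.8 − $149,000) × 0.02575 = $143,380.8 × 0.02575 = $3,692.0556
City of Bellmead: $292,380.8 × 0.00295 = $862.52336
Pinecrest Township: ($292,380.8 − $149,000) × 0.00313 = $143,380.8 × 0.00313 = $448.781904
Transit Authority: ($292,380.8 − $149,000) × 0.0017 = $143,380.8 × 0.0017 = $243.74736
Total = $6,309.559952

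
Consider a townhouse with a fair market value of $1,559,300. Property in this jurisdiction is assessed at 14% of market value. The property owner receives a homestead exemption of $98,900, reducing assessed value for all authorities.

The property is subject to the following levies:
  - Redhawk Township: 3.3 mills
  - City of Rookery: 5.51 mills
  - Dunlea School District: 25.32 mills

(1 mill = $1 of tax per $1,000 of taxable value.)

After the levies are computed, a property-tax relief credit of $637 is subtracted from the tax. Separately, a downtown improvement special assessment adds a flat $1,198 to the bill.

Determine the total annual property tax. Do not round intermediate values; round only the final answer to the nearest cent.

Assessed value = $1,559,300 × 0.14 = $218,302
Taxable value = $218,302 − $98,900 = $119,402
Redhawk Township: $119,402 × 0.0033 = $394.0266
City of Rookery: $119,402 × 0.00551 = $657.90502
Dunlea School District: $119,402 × 0.02532 = $3,023.25864
Levies subtotal = $4,075.19026
After credit = $4,075.19026 − $637 = $3,438.19026
Total = $3,438.19026 + $1,198 = $4,636.19026

$4,636.19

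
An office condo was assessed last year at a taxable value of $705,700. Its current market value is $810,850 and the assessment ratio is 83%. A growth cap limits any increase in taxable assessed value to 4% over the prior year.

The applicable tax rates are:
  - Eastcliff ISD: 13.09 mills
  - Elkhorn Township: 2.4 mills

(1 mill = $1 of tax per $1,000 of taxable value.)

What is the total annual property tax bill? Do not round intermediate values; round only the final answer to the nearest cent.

$10,424.86

Uncapped assessed value = $810,850 × 0.83 = $673,005.5
Cap limit = $705,700 × 1.04 = $733,928
Taxable assessed value = min($673,005.5, $733,928) = $673,005.5 (cap does not bind)
Eastcliff ISD: $673,005.5 × 0.01309 = $8,809.641995
Elkhorn Township: $673,005.5 × 0.0024 = $1,615.2132
Total = $10,424.855195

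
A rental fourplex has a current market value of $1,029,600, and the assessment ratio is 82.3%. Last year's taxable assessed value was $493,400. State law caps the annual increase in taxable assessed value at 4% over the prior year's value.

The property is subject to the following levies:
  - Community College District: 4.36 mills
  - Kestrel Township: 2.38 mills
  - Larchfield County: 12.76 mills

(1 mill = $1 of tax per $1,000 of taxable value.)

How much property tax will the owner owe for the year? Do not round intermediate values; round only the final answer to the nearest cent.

Uncapped assessed value = $1,029,600 × 0.823 = $847,360.8
Cap limit = $493,400 × 1.04 = $513,136
Taxable assessed value = min($847,360.8, $513,136) = $513,136 (cap binds)
Community College District: $513,136 × 0.00436 = $2,237.27296
Kestrel Township: $513,136 × 0.00238 = $1,221.26368
Larchfield County: $513,136 × 0.01276 = $6,547.61536
Total = $10,006.152

$10,006.15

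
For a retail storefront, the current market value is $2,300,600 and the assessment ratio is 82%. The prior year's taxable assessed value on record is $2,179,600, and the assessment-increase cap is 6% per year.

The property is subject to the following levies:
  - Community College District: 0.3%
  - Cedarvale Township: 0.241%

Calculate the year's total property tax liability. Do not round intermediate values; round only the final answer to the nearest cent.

Uncapped assessed value = $2,300,600 × 0.82 = $1,886,492
Cap limit = $2,179,600 × 1.06 = $2,310,376
Taxable assessed value = min($1,886,492, $2,310,376) = $1,886,492 (cap does not bind)
Community College District: $1,886,492 × 0.003 = $5,659.476
Cedarvale Township: $1,886,492 × 0.00241 = $4,546.44572
Total = $10,205.92172

$10,205.92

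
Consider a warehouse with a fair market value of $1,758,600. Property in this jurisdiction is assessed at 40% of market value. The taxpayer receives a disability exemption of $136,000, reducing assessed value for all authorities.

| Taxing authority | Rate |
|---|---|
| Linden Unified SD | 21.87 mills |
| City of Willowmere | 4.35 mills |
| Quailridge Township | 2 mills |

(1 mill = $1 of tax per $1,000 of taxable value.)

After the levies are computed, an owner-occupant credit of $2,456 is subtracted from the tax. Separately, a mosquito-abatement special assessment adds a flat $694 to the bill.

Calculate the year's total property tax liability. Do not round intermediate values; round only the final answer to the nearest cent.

$14,251.16

Assessed value = $1,758,600 × 0.4 = $703,440
Taxable value = $703,440 − $136,000 = $567,440
Linden Unified SD: $567,440 × 0.02187 = $12,409.9128
City of Willowmere: $567,440 × 0.00435 = $2,468.364
Quailridge Township: $567,440 × 0.002 = $1,134.88
Levies subtotal = $16,013.1568
After credit = $16,013.1568 − $2,456 = $13,557.1568
Total = $13,557.1568 + $694 = $14,251.1568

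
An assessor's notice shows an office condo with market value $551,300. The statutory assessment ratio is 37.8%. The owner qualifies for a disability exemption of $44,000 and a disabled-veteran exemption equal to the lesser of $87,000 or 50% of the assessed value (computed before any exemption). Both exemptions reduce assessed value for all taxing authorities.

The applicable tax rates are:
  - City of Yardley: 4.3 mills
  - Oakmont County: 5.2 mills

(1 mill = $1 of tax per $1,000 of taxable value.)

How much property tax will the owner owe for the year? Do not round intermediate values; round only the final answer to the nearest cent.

$735.22

Assessed value = $551,300 × 0.378 = $208,391.4
Disabled-veteran exemption = min($87,000, 50% × $208,391.4) = min($87,000, $104,195.7) = $87,000 (dollar cap binds)
Taxable value = $208,391.4 − $44,000 − $87,000 = $77,391.4
City of Yardley: $77,391.4 × 0.0043 = $332.78302
Oakmont County: $77,391.4 × 0.0052 = $402.43528
Total = $735.2183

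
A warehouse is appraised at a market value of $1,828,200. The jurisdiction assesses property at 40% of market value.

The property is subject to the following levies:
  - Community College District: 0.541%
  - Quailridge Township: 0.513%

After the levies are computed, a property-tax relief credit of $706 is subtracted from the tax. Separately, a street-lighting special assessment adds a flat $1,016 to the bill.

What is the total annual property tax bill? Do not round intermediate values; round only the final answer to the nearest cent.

$8,017.69

Assessed value = $1,828,200 × 0.4 = $731,280
Community College District: $731,280 × 0.00541 = $3,956.2248
Quailridge Township: $731,280 × 0.00513 = $3,751.4664
Levies subtotal = $7,707.6912
After credit = $7,707.6912 − $706 = $7,001.6912
Total = $7,001.6912 + $1,016 = $8,017.6912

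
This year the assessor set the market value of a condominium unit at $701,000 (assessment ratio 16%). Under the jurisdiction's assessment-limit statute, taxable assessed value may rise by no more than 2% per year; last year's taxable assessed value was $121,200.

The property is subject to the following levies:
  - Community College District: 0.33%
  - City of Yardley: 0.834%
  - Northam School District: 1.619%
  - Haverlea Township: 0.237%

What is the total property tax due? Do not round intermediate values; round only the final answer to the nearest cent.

$3,387.23

Uncapped assessed value = $701,000 × 0.16 = $112,160
Cap limit = $121,200 × 1.02 = $123,624
Taxable assessed value = min($112,160, $123,624) = $112,160 (cap does not bind)
Community College District: $112,160 × 0.0033 = $370.128
City of Yardley: $112,160 × 0.00834 = $935.4144
Northam School District: $112,160 × 0.01619 = $1,815.8704
Haverlea Township: $112,160 × 0.00237 = $265.8192
Total = $3,387.232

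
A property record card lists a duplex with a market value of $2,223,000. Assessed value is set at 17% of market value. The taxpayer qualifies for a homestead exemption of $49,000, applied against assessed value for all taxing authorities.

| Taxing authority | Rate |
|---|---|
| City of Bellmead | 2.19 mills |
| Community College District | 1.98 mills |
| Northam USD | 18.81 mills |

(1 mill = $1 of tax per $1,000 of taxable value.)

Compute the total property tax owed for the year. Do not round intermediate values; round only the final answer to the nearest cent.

Assessed value = $2,223,000 × 0.17 = $377,910
Taxable value = $377,910 − $49,000 = $328,910
City of Bellmead: $328,910 × 0.00219 = $720.3129
Community College District: $328,910 × 0.00198 = $651.2418
Northam USD: $328,910 × 0.01881 = $6,186.7971
Total = $720.3129 + $651.2418 + $6,186.7971 = $7,558.3518

$7,558.35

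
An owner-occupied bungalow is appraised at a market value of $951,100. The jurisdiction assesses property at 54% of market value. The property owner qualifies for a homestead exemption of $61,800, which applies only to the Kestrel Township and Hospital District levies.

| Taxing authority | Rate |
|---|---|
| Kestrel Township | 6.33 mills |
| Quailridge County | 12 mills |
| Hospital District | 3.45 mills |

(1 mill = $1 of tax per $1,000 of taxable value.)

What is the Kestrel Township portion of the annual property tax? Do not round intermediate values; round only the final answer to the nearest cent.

$2,859.86

Assessed value = $951,100 × 0.54 = $513,594
Kestrel Township taxable value = $513,594 − $61,800 = $451,794
Kestrel Township levy = $451,794 × 0.00633 = $2,859.85602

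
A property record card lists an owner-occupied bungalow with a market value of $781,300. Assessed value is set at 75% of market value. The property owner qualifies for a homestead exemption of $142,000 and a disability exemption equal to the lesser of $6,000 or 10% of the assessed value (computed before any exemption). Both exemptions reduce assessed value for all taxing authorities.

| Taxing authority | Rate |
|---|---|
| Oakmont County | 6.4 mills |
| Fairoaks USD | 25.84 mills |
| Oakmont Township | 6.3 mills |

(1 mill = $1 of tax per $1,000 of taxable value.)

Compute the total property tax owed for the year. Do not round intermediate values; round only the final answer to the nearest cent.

Assessed value = $781,300 × 0.75 = $585,975
Disability exemption = min($6,000, 10% × $585,975) = min($6,000, $58,597.5) = $6,000 (dollar cap binds)
Taxable value = $585,975 − $142,000 − $6,000 = $437,975
Oakmont County: $437,975 × 0.0064 = $2,803.04
Fairoaks USD: $437,975 × 0.02584 = $11,317.274
Oakmont Township: $437,975 × 0.0063 = $2,759.2425
Total = $16,879.5565

$16,879.56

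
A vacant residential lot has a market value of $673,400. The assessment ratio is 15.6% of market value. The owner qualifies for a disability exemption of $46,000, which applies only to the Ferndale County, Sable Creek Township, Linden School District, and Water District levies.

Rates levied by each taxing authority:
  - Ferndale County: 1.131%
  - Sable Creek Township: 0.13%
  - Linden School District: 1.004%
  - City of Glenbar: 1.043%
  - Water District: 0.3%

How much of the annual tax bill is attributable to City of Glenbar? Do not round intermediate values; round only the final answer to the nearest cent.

Assessed value = $673,400 × 0.156 = $105,050.4
City of Glenbar taxable value = $105,050.4 (exemption does not apply)
City of Glenbar levy = $105,050.4 × 0.01043 = $1,095.675672

$1,095.68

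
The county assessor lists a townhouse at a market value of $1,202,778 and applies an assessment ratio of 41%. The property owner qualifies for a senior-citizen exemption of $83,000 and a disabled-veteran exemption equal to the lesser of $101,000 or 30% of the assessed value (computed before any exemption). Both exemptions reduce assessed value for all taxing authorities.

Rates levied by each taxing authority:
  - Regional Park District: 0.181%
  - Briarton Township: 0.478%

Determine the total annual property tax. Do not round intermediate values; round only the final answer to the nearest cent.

$2,037.23

Assessed value = $1,202,778 × 0.41 = $493,138.98
Disabled-veteran exemption = min($101,000, 30% × $493,138.98) = min($101,000, $147,941.694) = $101,000 (dollar cap binds)
Taxable value = $493,138.98 − $83,000 − $101,000 = $309,138.98
Regional Park District: $309,138.98 × 0.00181 = $559.5415538
Briarton Township: $309,138.98 × 0.00478 = $1,477.6843244
Total = $2,037.2258782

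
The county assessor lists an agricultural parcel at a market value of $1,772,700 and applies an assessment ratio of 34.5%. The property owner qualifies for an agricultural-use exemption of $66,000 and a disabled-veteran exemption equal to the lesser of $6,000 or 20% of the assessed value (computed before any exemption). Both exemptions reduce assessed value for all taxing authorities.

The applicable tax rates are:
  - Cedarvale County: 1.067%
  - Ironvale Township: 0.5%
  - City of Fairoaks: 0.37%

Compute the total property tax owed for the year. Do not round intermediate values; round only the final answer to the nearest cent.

Assessed value = $1,772,700 × 0.345 = $611,581.5
Disabled-veteran exemption = min($6,000, 20% × $611,581.5) = min($6,000, $122,316.3) = $6,000 (dollar cap binds)
Taxable value = $611,581.5 − $66,000 − $6,000 = $539,581.5
Cedarvale County: $539,581.5 × 0.01067 = $5,757.334605
Ironvale Township: $539,581.5 × 0.005 = $2,697.9075
City of Fairoaks: $539,581.5 × 0.0037 = $1,996.45155
Total = $10,451.693655

$10,451.69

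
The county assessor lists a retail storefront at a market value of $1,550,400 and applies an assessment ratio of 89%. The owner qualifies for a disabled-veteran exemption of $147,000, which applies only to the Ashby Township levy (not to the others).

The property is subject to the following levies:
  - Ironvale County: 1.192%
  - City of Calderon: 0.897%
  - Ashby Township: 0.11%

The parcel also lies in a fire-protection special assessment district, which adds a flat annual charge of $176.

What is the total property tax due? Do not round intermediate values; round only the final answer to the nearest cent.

Assessed value = $1,550,400 × 0.89 = $1,379,856
Ironvale County: $1,379,856 × 0.01192 = $16,447.88352
City of Calderon: $1,379,856 × 0.00897 = $12,377.30832
Ashby Township: ($1,379,856 − $147,000) × 0.0011 = $1,232,856 × 0.0011 = $1,356.1416
Levies subtotal = $30,181.33344
Total = $30,181.33344 + $176 = $30,357.33344

$30,357.33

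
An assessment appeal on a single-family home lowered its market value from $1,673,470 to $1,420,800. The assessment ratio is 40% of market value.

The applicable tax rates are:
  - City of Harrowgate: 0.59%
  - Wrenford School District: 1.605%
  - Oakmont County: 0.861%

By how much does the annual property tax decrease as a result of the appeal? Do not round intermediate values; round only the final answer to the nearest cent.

Old assessed value = $1,673,470 × 0.4 = $669,388
New assessed value = $1,420,800 × 0.4 = $568,320
Combined rate = 0.0059 + 0.01605 + 0.00861 = 0.03056
Old tax = $669,388 × 0.03056 = $20,456.49728
New tax = $568,320 × 0.03056 = $17,367.8592
Reduction = $20,456.49728 − $17,367.8592 = $3,088.63808

$3,088.64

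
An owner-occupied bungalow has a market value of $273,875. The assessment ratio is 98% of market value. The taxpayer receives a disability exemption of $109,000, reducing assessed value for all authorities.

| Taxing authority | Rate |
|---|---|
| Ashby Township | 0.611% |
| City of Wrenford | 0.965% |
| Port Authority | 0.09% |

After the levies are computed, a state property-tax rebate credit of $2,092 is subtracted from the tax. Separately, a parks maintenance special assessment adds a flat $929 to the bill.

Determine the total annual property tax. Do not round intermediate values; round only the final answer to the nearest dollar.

$1,493

Assessed value = $273,875 × 0.98 = $268,397.5
Taxable value = $268,397.5 − $109,000 = $159,397.5
Ashby Township: $159,397.5 × 0.00611 = $973.918725
City of Wrenford: $159,397.5 × 0.00965 = $1,538.185875
Port Authority: $159,397.5 × 0.0009 = $143.45775
Levies subtotal = $2,655.56235
After credit = $2,655.56235 − $2,092 = $563.56235
Total = $563.56235 + $929 = $1,492.56235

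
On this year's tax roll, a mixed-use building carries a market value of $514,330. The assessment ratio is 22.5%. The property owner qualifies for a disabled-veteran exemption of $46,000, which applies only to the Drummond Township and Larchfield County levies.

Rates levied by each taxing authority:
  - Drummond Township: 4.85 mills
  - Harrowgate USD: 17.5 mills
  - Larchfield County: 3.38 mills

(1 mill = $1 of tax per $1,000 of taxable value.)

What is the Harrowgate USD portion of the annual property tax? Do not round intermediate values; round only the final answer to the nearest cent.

$2,025.17

Assessed value = $514,330 × 0.225 = $115,724.25
Harrowgate USD taxable value = $115,724.25 (exemption does not apply)
Harrowgate USD levy = $115,724.25 × 0.0175 = $2,025.174375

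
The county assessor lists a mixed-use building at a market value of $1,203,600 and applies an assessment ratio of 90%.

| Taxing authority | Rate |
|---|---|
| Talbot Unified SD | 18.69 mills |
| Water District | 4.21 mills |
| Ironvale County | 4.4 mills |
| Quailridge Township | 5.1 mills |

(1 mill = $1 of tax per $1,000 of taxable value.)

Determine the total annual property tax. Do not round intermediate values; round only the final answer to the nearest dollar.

Assessed value = $1,203,600 × 0.9 = $1,083,240
Talbot Unified SD: $1,083,240 × 0.01869 = $20,245.7556
Water District: $1,083,240 × 0.00421 = $4,560.4404
Ironvale County: $1,083,240 × 0.0044 = $4,766.256
Quailridge Township: $1,083,240 × 0.0051 = $5,524.524
Total = $20,245.7556 + $4,560.4404 + $4,766.256 + $5,524.524 = $35,096.976

$35,097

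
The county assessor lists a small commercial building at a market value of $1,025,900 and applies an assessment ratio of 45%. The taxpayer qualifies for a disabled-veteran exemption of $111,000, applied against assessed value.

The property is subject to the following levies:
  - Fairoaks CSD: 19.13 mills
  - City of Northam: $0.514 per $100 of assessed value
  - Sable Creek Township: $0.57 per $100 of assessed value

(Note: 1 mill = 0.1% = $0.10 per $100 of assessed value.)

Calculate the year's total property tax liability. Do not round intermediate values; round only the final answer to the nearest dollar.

Assessed value = $1,025,900 × 0.45 = $461,655
Taxable value = $461,655 − $111,000 = $350,655
Fairoaks CSD: $350,655 × 0.01913 = $6,708.03015
City of Northam: $350,655 × 0.00514 = $1,802.3667
Sable Creek Township: $350,655 × 0.0057 = $1,998.7335
Total = $10,509.13035

$10,509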